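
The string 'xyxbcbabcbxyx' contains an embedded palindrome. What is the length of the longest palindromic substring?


Scanning 'xyxbcbabcbxyx' for palindromic substrings.
Substring at positions 0-12: 'xyxbcbabcbxyx'.
Check: reverse('xyxbcbabcbxyx') = 'xyxbcbabcbxyx' -> palindrome confirmed.
No longer palindromic substring exists; longest length = 13

13


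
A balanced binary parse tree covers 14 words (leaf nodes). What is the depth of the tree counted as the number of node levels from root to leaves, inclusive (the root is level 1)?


In a balanced binary tree with n leaves the deepest leaf is ceil(log2(n)) edges below the root,
so counting node levels inclusive of root and leaves gives ceil(log2(n)) + 1 levels.
log2(14) = 3.8074
ceil(3.8074) = 4
levels = 4 + 1 = 5

5


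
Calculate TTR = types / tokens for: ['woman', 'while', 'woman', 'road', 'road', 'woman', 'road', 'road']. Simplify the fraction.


Tokens: 8
Unique types: ('road', 'while', 'woman') = 3
TTR = 3/8
Already in lowest terms.

3/8


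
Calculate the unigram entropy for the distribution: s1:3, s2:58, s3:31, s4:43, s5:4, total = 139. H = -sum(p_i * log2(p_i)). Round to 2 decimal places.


Computing entropy H = -sum(p_i * log2(p_i)):
  s1: p = 3/139 = 0.0216, -p*log2(p) = 0.1194
  s2: p = 58/139 = 0.4173, -p*log2(p) = 0.5262
  s3: p = 31/139 = 0.2230, -p*log2(p) = 0.4828
  s4: p = 43/139 = 0.3094, -p*log2(p) = 0.5236
  s5: p = 4/139 = 0.0288, -p*log2(p) = 0.1473
H = sum of terms = 1.7993
Rounded to 2 decimals: 1.80

1.80


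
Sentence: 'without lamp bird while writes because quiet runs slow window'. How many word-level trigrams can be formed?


Word trigrams from [10] words:
  Trigram 1: (without lamp bird)
  Trigram 2: (lamp bird while)
  Trigram 3: (bird while writes)
  Trigram 4: (while writes because)
  Trigram 5: (writes because quiet)
  Trigram 6: (because quiet runs)
  Trigram 7: (quiet runs slow)
  Trigram 8: (runs slow window)
Total word trigrams: 10 - 2 = 8

8


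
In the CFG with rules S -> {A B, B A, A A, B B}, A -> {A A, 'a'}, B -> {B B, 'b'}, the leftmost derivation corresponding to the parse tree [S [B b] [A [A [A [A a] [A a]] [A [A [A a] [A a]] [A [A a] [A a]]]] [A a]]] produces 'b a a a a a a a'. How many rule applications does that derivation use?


Every bracketed nonterminal node [X ...] in the tree is produced by exactly one rule application.
Reading the tree off as a leftmost derivation:
  Step 1: S  =>  B A   (applied S -> B A)
  Step 2: B A  =>  b A   (applied B -> b)
  Step 3: b A  =>  b A A   (applied A -> A A)
  Step 4: b A A  =>  b A A A   (applied A -> A A)
  Step 5: b A A A  =>  b A A A A   (applied A -> A A)
  Step 6: b A A A A  =>  b a A A A   (applied A -> a)
  Step 7: b a A A A  =>  b a a A A   (applied A -> a)
  Step 8: b a a A A  =>  b a a A A A   (applied A -> A A)
  Step 9: b a a A A A  =>  b a a A A A A   (applied A -> A A)
  Step 10: b a a A A A A  =>  b a a a A A A   (applied A -> a)
  Step 11: b a a a A A A  =>  b a a a a A A   (applied A -> a)
  Step 12: b a a a a A A  =>  b a a a a A A A   (applied A -> A A)
  Step 13: b a a a a A A A  =>  b a a a a a A A   (applied A -> a)
  Step 14: b a a a a a A A  =>  b a a a a a a A   (applied A -> a)
  Step 15: b a a a a a a A  =>  b a a a a a a a   (applied A -> a)
Final yield: b a a a a a a a
Total rewrite steps: 15

15


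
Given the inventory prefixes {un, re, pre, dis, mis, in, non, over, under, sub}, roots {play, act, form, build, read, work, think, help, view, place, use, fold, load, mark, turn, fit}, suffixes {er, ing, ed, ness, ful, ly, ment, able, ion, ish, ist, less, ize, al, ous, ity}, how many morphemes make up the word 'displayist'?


Segmenting 'displayist' against the inventory:
  'dis' -> prefix (morpheme 1)
  'play' -> root (morpheme 2)
  'ist' -> suffix (morpheme 3)
Total morphemes: 3

3


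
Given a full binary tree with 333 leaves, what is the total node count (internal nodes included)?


Leaf nodes (terminals): 333
Internal nodes = n - 1 = 333 - 1 = 332
Total = leaves + internal = 333 + 332 = 665

665


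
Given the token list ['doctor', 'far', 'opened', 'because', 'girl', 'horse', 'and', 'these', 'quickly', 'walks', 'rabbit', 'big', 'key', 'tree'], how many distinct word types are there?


Listing all tokens and tracking unique types:
  Token 1: 'doctor' -> NEW (unique so far: 1)
  Token 2: 'far' -> NEW (unique so far: 2)
  Token 3: 'opened' -> NEW (unique so far: 3)
  Token 4: 'because' -> NEW (unique so far: 4)
  Token 5: 'girl' -> NEW (unique so far: 5)
  Token 6: 'horse' -> NEW (unique so far: 6)
  Token 7: 'and' -> NEW (unique so far: 7)
  Token 8: 'these' -> NEW (unique so far: 8)
  Token 9: 'quickly' -> NEW (unique so far: 9)
  Token 10: 'walks' -> NEW (unique so far: 10)
  Token 11: 'rabbit' -> NEW (unique so far: 11)
  Token 12: 'big' -> NEW (unique so far: 12)
  Token 13: 'key' -> NEW (unique so far: 13)
  Token 14: 'tree' -> NEW (unique so far: 14)
Unique types: ('and', 'because', 'big', 'doctor', 'far', 'girl', 'horse', 'key', 'opened', 'quickly', 'rabbit', 'these', 'tree', 'walks')
Vocabulary size: 14

14


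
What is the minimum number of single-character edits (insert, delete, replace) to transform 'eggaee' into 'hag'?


Building DP table for s1='eggaee' (len 6) and s2='hag' (len 3):
       h  a  g
    0  1  2  3
  e 1  1  2  3
  g 2  2  2  2
  g 3  3  3  2
  a 4  4  3  3
  e 5  5  4  4
  e 6  6  5  5
Edit distance = dp[6][3] = 5

5


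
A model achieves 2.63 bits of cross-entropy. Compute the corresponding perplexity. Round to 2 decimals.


Perplexity formula: PP = 2^H
H = 2.63
PP = 2^2.63
Decompose: 2^2.63 = 2^2 * 2^0.63
2^2 = 4, 2^0.63 ~ 1.5475650
PP ~ 4 * 1.5475650 = 6.1902600
Rounded to 2 decimals: 6.19

6.19


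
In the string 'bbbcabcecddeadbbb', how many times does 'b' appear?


Scanning 'bbbcabcecddeadbbb' for 'b':
  Position 0: 'b' -> MATCH (count: 1)
  Position 1: 'b' -> MATCH (count: 2)
  Position 2: 'b' -> MATCH (count: 3)
  Position 5: 'b' -> MATCH (count: 4)
  Position 14: 'b' -> MATCH (count: 5)
  Position 15: 'b' -> MATCH (count: 6)
  Position 16: 'b' -> MATCH (count: 7)
Total occurrences of 'b': 7

7


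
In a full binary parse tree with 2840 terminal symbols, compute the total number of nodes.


Leaf nodes (terminals): 2840
Internal nodes = n - 1 = 2840 - 1 = 2839
Total = leaves + internal = 2840 + 2839 = 5679

5679


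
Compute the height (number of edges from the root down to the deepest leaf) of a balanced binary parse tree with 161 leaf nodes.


In a balanced binary tree with n leaves the deepest leaf is ceil(log2(n)) edges below the root.
log2(161) = 7.3309
ceil(7.3309) = 8
height (edges) = 8

8


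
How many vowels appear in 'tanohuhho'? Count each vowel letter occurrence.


Scanning each character of 'tanohuhho':
  Position 1: 't' -> consonant (running count: 0)
  Position 2: 'a' -> vowel (running count: 1)
  Position 3: 'n' -> consonant (running count: 1)
  Position 4: 'o' -> vowel (running count: 2)
  Position 5: 'h' -> consonant (running count: 2)
  Position 6: 'u' -> vowel (running count: 3)
  Position 7: 'h' -> consonant (running count: 3)
  Position 8: 'h' -> consonant (running count: 3)
  Position 9: 'o' -> vowel (running count: 4)
Total vowels: 4

4


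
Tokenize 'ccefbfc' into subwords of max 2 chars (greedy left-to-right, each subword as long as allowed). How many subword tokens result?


'ccefbfc' has 7 characters.
Chunking with max size 2:
  Chunk 1: 'cc' (positions 0-1)
  Chunk 2: 'ef' (positions 2-3)
  Chunk 3: 'bf' (positions 4-5)
  Chunk 4: 'c' (positions 6-6)
Total chunks: ceil(7 / 2) = 4

4


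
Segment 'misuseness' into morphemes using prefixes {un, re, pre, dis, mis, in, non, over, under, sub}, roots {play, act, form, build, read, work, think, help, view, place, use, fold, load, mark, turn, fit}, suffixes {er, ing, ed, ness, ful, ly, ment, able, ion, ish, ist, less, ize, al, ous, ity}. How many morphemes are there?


Segmenting 'misuseness' against the inventory:
  'mis' -> prefix (morpheme 1)
  'use' -> root (morpheme 2)
  'ness' -> suffix (morpheme 3)
Total morphemes: 3

3


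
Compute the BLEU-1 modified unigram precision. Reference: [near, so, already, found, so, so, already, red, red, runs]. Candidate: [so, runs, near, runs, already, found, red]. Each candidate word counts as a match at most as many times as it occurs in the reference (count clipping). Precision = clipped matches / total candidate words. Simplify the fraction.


Reference word counts: {'already': 2, 'found': 1, 'near': 1, 'red': 2, 'runs': 1, 'so': 3}
Checking each candidate word (with clipping):
  'so' -> in reference (ref count 3, used 1/3) -> match (matches: 1)
  'runs' -> in reference (ref count 1, used 1/1) -> match (matches: 2)
  'near' -> in reference (ref count 1, used 1/1) -> match (matches: 3)
  'runs' -> ref count 1 already used up (1/1) -> clipped, no match (matches: 3)
  'already' -> in reference (ref count 2, used 1/2) -> match (matches: 4)
  'found' -> in reference (ref count 1, used 1/1) -> match (matches: 5)
  'red' -> in reference (ref count 2, used 1/2) -> match (matches: 6)
Clipped matches: 6, Candidate length: 7
Precision = 6/7

6/7


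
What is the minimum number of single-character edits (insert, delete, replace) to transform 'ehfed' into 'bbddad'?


Building DP table for s1='ehfed' (len 5) and s2='bbddad' (len 6):
       b  b  d  d  a  d
    0  1  2  3  4  5  6
  e 1  1  2  3  4  5  6
  h 2  2  2  3  4  5  6
  f 3  3  3  3  4  5  6
  e 4  4  4  4  4  5  6
  d 5  5  5  4  4  5  5
Edit distance = dp[5][6] = 5

5


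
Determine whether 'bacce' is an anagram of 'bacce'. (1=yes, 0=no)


Sort characters of 'bacce': 'abcce'
Sort characters of 'bacce': 'abcce'
Sorted forms match -> they ARE anagrams
Result: 1

1


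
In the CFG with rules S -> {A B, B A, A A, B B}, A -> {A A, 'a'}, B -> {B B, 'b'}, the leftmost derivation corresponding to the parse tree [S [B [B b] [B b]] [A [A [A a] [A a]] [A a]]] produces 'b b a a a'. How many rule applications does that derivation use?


Every bracketed nonterminal node [X ...] in the tree is produced by exactly one rule application.
Reading the tree off as a leftmost derivation:
  Step 1: S  =>  B A   (applied S -> B A)
  Step 2: B A  =>  B B A   (applied B -> B B)
  Step 3: B B A  =>  b B A   (applied B -> b)
  Step 4: b B A  =>  b b A   (applied B -> b)
  Step 5: b b A  =>  b b A A   (applied A -> A A)
  Step 6: b b A A  =>  b b A A A   (applied A -> A A)
  Step 7: b b A A A  =>  b b a A A   (applied A -> a)
  Step 8: b b a A A  =>  b b a a A   (applied A -> a)
  Step 9: b b a a A  =>  b b a a a   (applied A -> a)
Final yield: b b a a a
Total rewrite steps: 9

9


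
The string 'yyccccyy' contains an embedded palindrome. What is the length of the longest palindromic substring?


Scanning 'yyccccyy' for palindromic substrings.
Substring at positions 0-7: 'yyccccyy'.
Check: reverse('yyccccyy') = 'yyccccyy' -> palindrome confirmed.
No longer palindromic substring exists; longest length = 8

8


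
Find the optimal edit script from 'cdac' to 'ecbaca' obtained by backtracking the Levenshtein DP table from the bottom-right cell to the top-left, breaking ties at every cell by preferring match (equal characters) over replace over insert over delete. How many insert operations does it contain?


Edit distance = 3. Backtracking from cell (4, 6) with preference match > replace > insert > delete,
then listing the resulting alignment 'cdac' -> 'ecbaca' left to right:
  Step 1: insert 'e' [insertion #1]
  Step 2: keep 'c'
  Step 3: replace d->b
  Step 4: keep 'a'
  Step 5: keep 'c'
  Step 6: insert 'a' [insertion #2]
Total insertions: 2

2


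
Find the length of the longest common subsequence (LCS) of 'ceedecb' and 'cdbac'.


DP table for LCS of 'ceedecb' and 'cdbac':
       c  d  b  a  c
    0  0  0  0  0  0
  c 0  1  1  1  1  1
  e 0  1  1  1  1  1
  e 0  1  1  1  1  1
  d 0  1  2  2  2  2
  e 0  1  2  2  2  2
  c 0  1  2  2  2  3
  b 0  1  2  3  3  3
LCS: 'cdc'
LCS length = 3

3


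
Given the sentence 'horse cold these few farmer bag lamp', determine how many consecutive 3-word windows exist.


Word trigrams from [7] words:
  Trigram 1: (horse cold these)
  Trigram 2: (cold these few)
  Trigram 3: (these few farmer)
  Trigram 4: (few farmer bag)
  Trigram 5: (farmer bag lamp)
Total word trigrams: 7 - 2 = 5

5


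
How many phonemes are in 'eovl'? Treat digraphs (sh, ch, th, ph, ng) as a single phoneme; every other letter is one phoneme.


Parsing 'eovl' greedily, digraphs first:
  'e' -> vowel phoneme (phonemes so far: 1)
  'o' -> vowel phoneme (phonemes so far: 2)
  'v' -> consonant phoneme (phonemes so far: 3)
  'l' -> consonant phoneme (phonemes so far: 4)
Total phonemes: 4

4


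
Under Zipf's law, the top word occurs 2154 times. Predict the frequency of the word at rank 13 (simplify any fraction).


Zipf's law: freq(rank) = f1 / rank
f1 = 2154, rank = 13
freq = 2154 / 13
GCD(2154, 13) = 1
Simplified: 2154/13

2154/13


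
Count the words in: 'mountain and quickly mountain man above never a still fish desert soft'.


Counting words by splitting on spaces:
  Word 1: 'mountain'
  Word 2: 'and'
  Word 3: 'quickly'
  Word 4: 'mountain'
  Word 5: 'man'
  Word 6: 'above'
  Word 7: 'never'
  Word 8: 'a'
  Word 9: 'still'
  Word 10: 'fish'
  Word 11: 'desert'
  Word 12: 'soft'
Total words: 12

12


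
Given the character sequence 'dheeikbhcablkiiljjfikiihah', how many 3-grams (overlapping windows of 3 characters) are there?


String 'dheeikbhcablkiiljjfikiihah' has length L = 26.
Number of overlapping n-grams = L - n + 1
Substituting: 26 - 3 + 1 = 24

24


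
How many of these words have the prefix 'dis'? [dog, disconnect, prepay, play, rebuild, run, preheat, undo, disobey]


Checking each word for prefix 'dis':
  'dog' -> no (count: 0)
  'disconnect' -> YES, starts with 'dis' (count: 1)
  'prepay' -> no (count: 1)
  'play' -> no (count: 1)
  'rebuild' -> no (count: 1)
  'run' -> no (count: 1)
  'preheat' -> no (count: 1)
  'undo' -> no (count: 1)
  'disobey' -> YES, starts with 'dis' (count: 2)
Total with prefix 'dis': 2

2


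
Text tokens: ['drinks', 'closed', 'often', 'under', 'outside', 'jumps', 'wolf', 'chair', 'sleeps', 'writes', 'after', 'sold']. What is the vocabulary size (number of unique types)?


Listing all tokens and tracking unique types:
  Token 1: 'drinks' -> NEW (unique so far: 1)
  Token 2: 'closed' -> NEW (unique so far: 2)
  Token 3: 'often' -> NEW (unique so far: 3)
  Token 4: 'under' -> NEW (unique so far: 4)
  Token 5: 'outside' -> NEW (unique so far: 5)
  Token 6: 'jumps' -> NEW (unique so far: 6)
  Token 7: 'wolf' -> NEW (unique so far: 7)
  Token 8: 'chair' -> NEW (unique so far: 8)
  Token 9: 'sleeps' -> NEW (unique so far: 9)
  Token 10: 'writes' -> NEW (unique so far: 10)
  Token 11: 'after' -> NEW (unique so far: 11)
  Token 12: 'sold' -> NEW (unique so far: 12)
Unique types: ('after', 'chair', 'closed', 'drinks', 'jumps', 'often', 'outside', 'sleeps', 'sold', 'under', 'wolf', 'writes')
Vocabulary size: 12

12


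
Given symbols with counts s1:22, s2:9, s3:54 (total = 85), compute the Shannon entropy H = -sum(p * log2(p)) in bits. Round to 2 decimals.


Computing entropy H = -sum(p_i * log2(p_i)):
  s1: p = 22/85 = 0.2588, -p*log2(p) = 0.5047
  s2: p = 9/85 = 0.1059, -p*log2(p) = 0.3430
  s3: p = 54/85 = 0.6353, -p*log2(p) = 0.4158
H = sum of terms = 1.2635
Rounded to 2 decimals: 1.26

1.26


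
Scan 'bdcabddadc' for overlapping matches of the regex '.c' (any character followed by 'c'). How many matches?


Pattern: .c means any character followed by 'c'.
Scanning 'bdcabddadc' position-by-position:
  Pos 0: window 'bd' -> no
  Pos 1: window 'dc' -> MATCH
  Pos 2: window 'ca' -> no
  Pos 3: window 'ab' -> no
  Pos 4: window 'bd' -> no
  Pos 5: window 'dd' -> no
  Pos 6: window 'da' -> no
  Pos 7: window 'ad' -> no
  Pos 8: window 'dc' -> MATCH
  Pos 9: window 'c' -> no
Total matches: 2

2


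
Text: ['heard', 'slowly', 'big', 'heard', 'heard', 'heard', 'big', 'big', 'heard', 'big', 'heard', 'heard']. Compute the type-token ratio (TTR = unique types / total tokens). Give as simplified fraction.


Tokens: 12
Unique types: ('big', 'heard', 'slowly') = 3
TTR = 3/12
Simplify: divide both by 3 -> 1/4
TTR = 1/4

1/4


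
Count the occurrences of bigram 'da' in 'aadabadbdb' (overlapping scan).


Scanning 'aadabadbdb' for bigram 'da':
  Position 0: 'aa' -> no
  Position 1: 'ad' -> no
  Position 2: 'da' -> MATCH
  Position 3: 'ab' -> no
  Position 4: 'ba' -> no
  Position 5: 'ad' -> no
  Position 6: 'db' -> no
  Position 7: 'bd' -> no
  Position 8: 'db' -> no
Total matches: 1

1


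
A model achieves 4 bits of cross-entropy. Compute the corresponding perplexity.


Perplexity formula: PP = 2^H
H = 4
PP = 2^4
Steps: 2^1 = 2, 2^2 = 4, 2^3 = 8, 2^4 = 16
PP = 16

16


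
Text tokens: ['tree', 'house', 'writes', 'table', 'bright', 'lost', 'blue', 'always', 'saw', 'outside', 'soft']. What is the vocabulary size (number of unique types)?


Listing all tokens and tracking unique types:
  Token 1: 'tree' -> NEW (unique so far: 1)
  Token 2: 'house' -> NEW (unique so far: 2)
  Token 3: 'writes' -> NEW (unique so far: 3)
  Token 4: 'table' -> NEW (unique so far: 4)
  Token 5: 'bright' -> NEW (unique so far: 5)
  Token 6: 'lost' -> NEW (unique so far: 6)
  Token 7: 'blue' -> NEW (unique so far: 7)
  Token 8: 'always' -> NEW (unique so far: 8)
  Token 9: 'saw' -> NEW (unique so far: 9)
  Token 10: 'outside' -> NEW (unique so far: 10)
  Token 11: 'soft' -> NEW (unique so far: 11)
Unique types: ('always', 'blue', 'bright', 'house', 'lost', 'outside', 'saw', 'soft', 'table', 'tree', 'writes')
Vocabulary size: 11

11


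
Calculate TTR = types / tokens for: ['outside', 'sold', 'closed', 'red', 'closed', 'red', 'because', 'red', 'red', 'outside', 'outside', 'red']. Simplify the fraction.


Tokens: 12
Unique types: ('because', 'closed', 'outside', 'red', 'sold') = 5
TTR = 5/12
Already in lowest terms.

5/12


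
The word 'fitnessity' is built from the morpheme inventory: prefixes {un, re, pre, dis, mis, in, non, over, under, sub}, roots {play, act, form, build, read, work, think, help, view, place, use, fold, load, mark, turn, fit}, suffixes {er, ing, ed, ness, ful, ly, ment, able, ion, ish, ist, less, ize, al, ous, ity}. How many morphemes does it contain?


Segmenting 'fitnessity' against the inventory:
  'fit' -> root (morpheme 1)
  'ness' -> suffix (morpheme 2)
  'ity' -> suffix (morpheme 3)
Total morphemes: 3

3


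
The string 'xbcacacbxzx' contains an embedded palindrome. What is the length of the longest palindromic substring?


Scanning 'xbcacacbxzx' for palindromic substrings.
Substring at positions 0-8: 'xbcacacbx'.
Check: reverse('xbcacacbx') = 'xbcacacbx' -> palindrome confirmed.
Neighbouring characters ('-' / 'z') break symmetry, so it cannot extend further.
No longer palindromic substring exists; longest length = 9

9


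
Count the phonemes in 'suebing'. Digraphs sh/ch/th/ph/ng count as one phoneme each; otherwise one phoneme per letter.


Parsing 'suebing' greedily, digraphs first:
  's' -> consonant phoneme (phonemes so far: 1)
  'u' -> vowel phoneme (phonemes so far: 2)
  'e' -> vowel phoneme (phonemes so far: 3)
  'b' -> consonant phoneme (phonemes so far: 4)
  'i' -> vowel phoneme (phonemes so far: 5)
  'ng' -> digraph (1 consonant phoneme) (phonemes so far: 6)
Total phonemes: 6

6


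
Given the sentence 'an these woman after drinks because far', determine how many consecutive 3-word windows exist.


Word trigrams from [7] words:
  Trigram 1: (an these woman)
  Trigram 2: (these woman after)
  Trigram 3: (woman after drinks)
  Trigram 4: (after drinks because)
  Trigram 5: (drinks because far)
Total word trigrams: 7 - 2 = 5

5


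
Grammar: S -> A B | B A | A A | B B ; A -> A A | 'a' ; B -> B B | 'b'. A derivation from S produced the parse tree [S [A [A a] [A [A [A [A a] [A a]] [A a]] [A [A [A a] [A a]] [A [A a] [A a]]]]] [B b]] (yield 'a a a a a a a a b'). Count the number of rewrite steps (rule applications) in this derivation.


Every bracketed nonterminal node [X ...] in the tree is produced by exactly one rule application.
Reading the tree off as a leftmost derivation:
  Step 1: S  =>  A B   (applied S -> A B)
  Step 2: A B  =>  A A B   (applied A -> A A)
  Step 3: A A B  =>  a A B   (applied A -> a)
  Step 4: a A B  =>  a A A B   (applied A -> A A)
  Step 5: a A A B  =>  a A A A B   (applied A -> A A)
  Step 6: a A A A B  =>  a A A A A B   (applied A -> A A)
  Step 7: a A A A A B  =>  a a A A A B   (applied A -> a)
  Step 8: a a A A A B  =>  a a a A A B   (applied A -> a)
  Step 9: a a a A A B  =>  a a a a A B   (applied A -> a)
  Step 10: a a a a A B  =>  a a a a A A B   (applied A -> A A)
  Step 11: a a a a A A B  =>  a a a a A A A B   (applied A -> A A)
  Step 12: a a a a A A A B  =>  a a a a a A A B   (applied A -> a)
  Step 13: a a a a a A A B  =>  a a a a a a A B   (applied A -> a)
  Step 14: a a a a a a A B  =>  a a a a a a A A B   (applied A -> A A)
  Step 15: a a a a a a A A B  =>  a a a a a a a A B   (applied A -> a)
  Step 16: a a a a a a a A B  =>  a a a a a a a a B   (applied A -> a)
  Step 17: a a a a a a a a B  =>  a a a a a a a a b   (applied B -> b)
Final yield: a a a a a a a a b
Total rewrite steps: 17

17


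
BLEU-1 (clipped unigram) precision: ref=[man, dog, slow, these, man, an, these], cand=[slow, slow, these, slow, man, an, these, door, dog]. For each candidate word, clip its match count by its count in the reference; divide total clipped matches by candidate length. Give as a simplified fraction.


Reference word counts: {'an': 1, 'dog': 1, 'man': 2, 'slow': 1, 'these': 2}
Checking each candidate word (with clipping):
  'slow' -> in reference (ref count 1, used 1/1) -> match (matches: 1)
  'slow' -> ref count 1 already used up (1/1) -> clipped, no match (matches: 1)
  'these' -> in reference (ref count 2, used 1/2) -> match (matches: 2)
  'slow' -> ref count 1 already used up (1/1) -> clipped, no match (matches: 2)
  'man' -> in reference (ref count 2, used 1/2) -> match (matches: 3)
  'an' -> in reference (ref count 1, used 1/1) -> match (matches: 4)
  'these' -> in reference (ref count 2, used 2/2) -> match (matches: 5)
  'door' -> not in reference -> no match (matches: 5)
  'dog' -> in reference (ref count 1, used 1/1) -> match (matches: 6)
Clipped matches: 6, Candidate length: 9
Precision = 6/9 = 2/3

2/3


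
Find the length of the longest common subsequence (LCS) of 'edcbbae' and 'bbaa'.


DP table for LCS of 'edcbbae' and 'bbaa':
       b  b  a  a
    0  0  0  0  0
  e 0  0  0  0  0
  d 0  0  0  0  0
  c 0  0  0  0  0
  b 0  1  1  1  1
  b 0  1  2  2  2
  a 0  1  2  3  3
  e 0  1  2  3  3
LCS: 'bba'
LCS length = 3

3


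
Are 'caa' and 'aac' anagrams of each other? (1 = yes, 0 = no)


Sort characters of 'caa': 'aac'
Sort characters of 'aac': 'aac'
Sorted forms match -> they ARE anagrams
Result: 1

1


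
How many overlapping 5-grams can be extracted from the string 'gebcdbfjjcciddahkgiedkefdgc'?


String 'gebcdbfjjcciddahkgiedkefdgc' has length L = 27.
Number of overlapping n-grams = L - n + 1
Substituting: 27 - 5 + 1 = 23

23


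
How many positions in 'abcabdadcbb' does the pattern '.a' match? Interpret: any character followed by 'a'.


Pattern: .a means any character followed by 'a'.
Scanning 'abcabdadcbb' position-by-position:
  Pos 0: window 'ab' -> no
  Pos 1: window 'bc' -> no
  Pos 2: window 'ca' -> MATCH
  Pos 3: window 'ab' -> no
  Pos 4: window 'bd' -> no
  Pos 5: window 'da' -> MATCH
  Pos 6: window 'ad' -> no
  Pos 7: window 'dc' -> no
  Pos 8: window 'cb' -> no
  Pos 9: window 'bb' -> no
  Pos 10: window 'b' -> no
Total matches: 2

2


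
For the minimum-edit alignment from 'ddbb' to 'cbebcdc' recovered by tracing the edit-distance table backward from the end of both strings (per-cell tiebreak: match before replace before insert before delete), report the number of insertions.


Edit distance = 6. Backtracking from cell (4, 7) with preference match > replace > insert > delete,
then listing the resulting alignment 'ddbb' -> 'cbebcdc' left to right:
  Step 1: insert 'c' [insertion #1]
  Step 2: replace d->b
  Step 3: replace d->e
  Step 4: keep 'b'
  Step 5: insert 'c' [insertion #2]
  Step 6: insert 'd' [insertion #3]
  Step 7: replace b->c
Total insertions: 3

3


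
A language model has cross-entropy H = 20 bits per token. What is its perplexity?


Perplexity formula: PP = 2^H
H = 20
PP = 2^20
PP = 2^20 = 1048576

1048576


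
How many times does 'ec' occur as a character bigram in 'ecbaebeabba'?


Scanning 'ecbaebeabba' for bigram 'ec':
  Position 0: 'ec' -> MATCH
  Position 1: 'cb' -> no
  Position 2: 'ba' -> no
  Position 3: 'ae' -> no
  Position 4: 'eb' -> no
  Position 5: 'be' -> no
  Position 6: 'ea' -> no
  Position 7: 'ab' -> no
  Position 8: 'bb' -> no
  Position 9: 'ba' -> no
Total matches: 1

1


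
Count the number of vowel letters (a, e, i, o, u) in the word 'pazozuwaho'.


Scanning each character of 'pazozuwaho':
  Position 1: 'p' -> consonant (running count: 0)
  Position 2: 'a' -> vowel (running count: 1)
  Position 3: 'z' -> consonant (running count: 1)
  Position 4: 'o' -> vowel (running count: 2)
  Position 5: 'z' -> consonant (running count: 2)
  Position 6: 'u' -> vowel (running count: 3)
  Position 7: 'w' -> consonant (running count: 3)
  Position 8: 'a' -> vowel (running count: 4)
  Position 9: 'h' -> consonant (running count: 4)
  Position 10: 'o' -> vowel (running count: 5)
Total vowels: 5

5


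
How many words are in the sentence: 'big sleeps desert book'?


Counting words by splitting on spaces:
  Word 1: 'big'
  Word 2: 'sleeps'
  Word 3: 'desert'
  Word 4: 'book'
Total words: 4

4


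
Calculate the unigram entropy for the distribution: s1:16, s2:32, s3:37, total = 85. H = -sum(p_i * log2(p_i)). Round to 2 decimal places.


Computing entropy H = -sum(p_i * log2(p_i)):
  s1: p = 16/85 = 0.1882, -p*log2(p) = 0.4535
  s2: p = 32/85 = 0.3765, -p*log2(p) = 0.5306
  s3: p = 37/85 = 0.4353, -p*log2(p) = 0.5223
H = sum of terms = 1.5064
Rounded to 2 decimals: 1.51

1.51


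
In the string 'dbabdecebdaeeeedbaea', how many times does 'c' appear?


Scanning 'dbabdecebdaeeeedbaea' for 'c':
  Position 6: 'c' -> MATCH (count: 1)
Total occurrences of 'c': 1

1


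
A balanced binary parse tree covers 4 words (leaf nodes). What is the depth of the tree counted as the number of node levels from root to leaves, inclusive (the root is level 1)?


In a balanced binary tree with n leaves the deepest leaf is ceil(log2(n)) edges below the root,
so counting node levels inclusive of root and leaves gives ceil(log2(n)) + 1 levels.
log2(4) = 2.0000
ceil(2.0000) = 2
levels = 2 + 1 = 3

3


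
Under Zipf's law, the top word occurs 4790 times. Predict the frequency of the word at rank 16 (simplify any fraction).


Zipf's law: freq(rank) = f1 / rank
f1 = 4790, rank = 16
freq = 4790 / 16
GCD(4790, 16) = 2
Simplified: 2395/8

2395/8


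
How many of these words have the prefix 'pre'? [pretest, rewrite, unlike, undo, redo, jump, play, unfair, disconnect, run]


Checking each word for prefix 'pre':
  'pretest' -> YES, starts with 'pre' (count: 1)
  'rewrite' -> no (count: 1)
  'unlike' -> no (count: 1)
  'undo' -> no (count: 1)
  'redo' -> no (count: 1)
  'jump' -> no (count: 1)
  'play' -> no (count: 1)
  'unfair' -> no (count: 1)
  'disconnect' -> no (count: 1)
  'run' -> no (count: 1)
Total with prefix 'pre': 1

1


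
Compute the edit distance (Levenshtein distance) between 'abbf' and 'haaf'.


Building DP table for s1='abbf' (len 4) and s2='haaf' (len 4):
       h  a  a  f
    0  1  2  3  4
  a 1  1  1  2  3
  b 2  2  2  2  3
  b 3  3  3  3  3
  f 4  4  4  4  3
Edit distance = dp[4][4] = 3

3


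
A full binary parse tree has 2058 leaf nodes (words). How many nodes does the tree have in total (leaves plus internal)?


Leaf nodes (terminals): 2058
Internal nodes = n - 1 = 2058 - 1 = 2057
Total = leaves + internal = 2058 + 2057 = 4115

4115


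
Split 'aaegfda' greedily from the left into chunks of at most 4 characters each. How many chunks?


'aaegfda' has 7 characters.
Chunking with max size 4:
  Chunk 1: 'aaeg' (positions 0-3)
  Chunk 2: 'fda' (positions 4-6)
Total chunks: ceil(7 / 4) = 2

2


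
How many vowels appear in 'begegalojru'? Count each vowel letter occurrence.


Scanning each character of 'begegalojru':
  Position 1: 'b' -> consonant (running count: 0)
  Position 2: 'e' -> vowel (running count: 1)
  Position 3: 'g' -> consonant (running count: 1)
  Position 4: 'e' -> vowel (running count: 2)
  Position 5: 'g' -> consonant (running count: 2)
  Position 6: 'a' -> vowel (running count: 3)
  Position 7: 'l' -> consonant (running count: 3)
  Position 8: 'o' -> vowel (running count: 4)
  Position 9: 'j' -> consonant (running count: 4)
  Position 10: 'r' -> consonant (running count: 4)
  Position 11: 'u' -> vowel (running count: 5)
Total vowels: 5

5


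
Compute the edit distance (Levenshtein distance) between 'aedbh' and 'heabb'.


Building DP table for s1='aedbh' (len 5) and s2='heabb' (len 5):
       h  e  a  b  b
    0  1  2  3  4  5
  a 1  1  2  2  3  4
  e 2  2  1  2  3  4
  d 3  3  2  2  3  4
  b 4  4  3  3  2  3
  h 5  4  4  4  3  3
Edit distance = dp[5][5] = 3

3


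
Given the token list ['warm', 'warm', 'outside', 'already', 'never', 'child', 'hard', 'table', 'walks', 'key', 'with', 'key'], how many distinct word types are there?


Listing all tokens and tracking unique types:
  Token 1: 'warm' -> NEW (unique so far: 1)
  Token 2: 'warm' -> duplicate (unique so far: 1)
  Token 3: 'outside' -> NEW (unique so far: 2)
  Token 4: 'already' -> NEW (unique so far: 3)
  Token 5: 'never' -> NEW (unique so far: 4)
  Token 6: 'child' -> NEW (unique so far: 5)
  Token 7: 'hard' -> NEW (unique so far: 6)
  Token 8: 'table' -> NEW (unique so far: 7)
  Token 9: 'walks' -> NEW (unique so far: 8)
  Token 10: 'key' -> NEW (unique so far: 9)
  Token 11: 'with' -> NEW (unique so far: 10)
  Token 12: 'key' -> duplicate (unique so far: 10)
Unique types: ('already', 'child', 'hard', 'key', 'never', 'outside', 'table', 'walks', 'warm', 'with')
Vocabulary size: 10

10


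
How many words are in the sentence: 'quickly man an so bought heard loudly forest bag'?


Counting words by splitting on spaces:
  Word 1: 'quickly'
  Word 2: 'man'
  Word 3: 'an'
  Word 4: 'so'
  Word 5: 'bought'
  Word 6: 'heard'
  Word 7: 'loudly'
  Word 8: 'forest'
  Word 9: 'bag'
Total words: 9

9


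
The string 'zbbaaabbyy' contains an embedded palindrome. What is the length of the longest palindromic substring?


Scanning 'zbbaaabbyy' for palindromic substrings.
Substring at positions 1-7: 'bbaaabb'.
Check: reverse('bbaaabb') = 'bbaaabb' -> palindrome confirmed.
Neighbouring characters ('z' / 'y') break symmetry, so it cannot extend further.
No longer palindromic substring exists; longest length = 7

7


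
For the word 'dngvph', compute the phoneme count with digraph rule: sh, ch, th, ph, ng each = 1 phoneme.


Parsing 'dngvph' greedily, digraphs first:
  'd' -> consonant phoneme (phonemes so far: 1)
  'ng' -> digraph (1 consonant phoneme) (phonemes so far: 2)
  'v' -> consonant phoneme (phonemes so far: 3)
  'ph' -> digraph (1 consonant phoneme) (phonemes so far: 4)
Total phonemes: 4

4


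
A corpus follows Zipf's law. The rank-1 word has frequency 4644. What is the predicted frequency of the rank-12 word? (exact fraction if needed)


Zipf's law: freq(rank) = f1 / rank
f1 = 4644, rank = 12
freq = 4644 / 12
= 387

387


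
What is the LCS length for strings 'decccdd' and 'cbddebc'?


DP table for LCS of 'decccdd' and 'cbddebc':
       c  b  d  d  e  b  c
    0  0  0  0  0  0  0  0
  d 0  0  0  1  1  1  1  1
  e 0  0  0  1  1  2  2  2
  c 0  1  1  1  1  2  2  3
  c 0  1  1  1  1  2  2  3
  c 0  1  1  1  1  2  2  3
  d 0  1  1  2  2  2  2  3
  d 0  1  1  2  3  3  3  3
LCS: 'dec'
LCS length = 3

3


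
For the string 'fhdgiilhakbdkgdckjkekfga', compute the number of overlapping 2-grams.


String 'fhdgiilhakbdkgdckjkekfga' has length L = 24.
Number of overlapping n-grams = L - n + 1
Substituting: 24 - 2 + 1 = 23

23


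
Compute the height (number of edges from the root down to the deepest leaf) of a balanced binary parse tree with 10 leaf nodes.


In a balanced binary tree with n leaves the deepest leaf is ceil(log2(n)) edges below the root.
log2(10) = 3.3219
ceil(3.3219) = 4
height (edges) = 4

4


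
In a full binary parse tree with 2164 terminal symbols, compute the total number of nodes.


Leaf nodes (terminals): 2164
Internal nodes = n - 1 = 2164 - 1 = 2163
Total = leaves + internal = 2164 + 2163 = 4327

4327


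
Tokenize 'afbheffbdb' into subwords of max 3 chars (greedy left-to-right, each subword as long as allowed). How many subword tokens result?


'afbheffbdb' has 10 characters.
Chunking with max size 3:
  Chunk 1: 'afb' (positions 0-2)
  Chunk 2: 'hef' (positions 3-5)
  Chunk 3: 'fbd' (positions 6-8)
  Chunk 4: 'b' (positions 9-9)
Total chunks: ceil(10 / 3) = 4

4


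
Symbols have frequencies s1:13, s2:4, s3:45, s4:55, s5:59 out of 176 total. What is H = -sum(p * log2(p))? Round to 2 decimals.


Computing entropy H = -sum(p_i * log2(p_i)):
  s1: p = 13/176 = 0.0739, -p*log2(p) = 0.2777
  s2: p = 4/176 = 0.0227, -p*log2(p) = 0.1241
  s3: p = 45/176 = 0.2557, -p*log2(p) = 0.5031
  s4: p = 55/176 = 0.3125, -p*log2(p) = 0.5244
  s5: p = 59/176 = 0.3352, -p*log2(p) = 0.5286
H = sum of terms = 1.9579
Rounded to 2 decimals: 1.96

1.96


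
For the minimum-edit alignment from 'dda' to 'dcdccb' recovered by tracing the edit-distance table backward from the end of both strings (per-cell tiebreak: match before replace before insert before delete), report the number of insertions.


Edit distance = 4. Backtracking from cell (3, 6) with preference match > replace > insert > delete,
then listing the resulting alignment 'dda' -> 'dcdccb' left to right:
  Step 1: keep 'd'
  Step 2: insert 'c' [insertion #1]
  Step 3: keep 'd'
  Step 4: insert 'c' [insertion #2]
  Step 5: insert 'c' [insertion #3]
  Step 6: replace a->b
Total insertions: 3

3


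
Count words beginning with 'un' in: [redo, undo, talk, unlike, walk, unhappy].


Checking each word for prefix 'un':
  'redo' -> no (count: 0)
  'undo' -> YES, starts with 'un' (count: 1)
  'talk' -> no (count: 1)
  'unlike' -> YES, starts with 'un' (count: 2)
  'walk' -> no (count: 2)
  'unhappy' -> YES, starts with 'un' (count: 3)
Total with prefix 'un': 3

3


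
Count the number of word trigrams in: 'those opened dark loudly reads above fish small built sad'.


Word trigrams from [10] words:
  Trigram 1: (those opened dark)
  Trigram 2: (opened dark loudly)
  Trigram 3: (dark loudly reads)
  Trigram 4: (loudly reads above)
  Trigram 5: (reads above fish)
  Trigram 6: (above fish small)
  Trigram 7: (fish small built)
  Trigram 8: (small built sad)
Total word trigrams: 10 - 2 = 8

8


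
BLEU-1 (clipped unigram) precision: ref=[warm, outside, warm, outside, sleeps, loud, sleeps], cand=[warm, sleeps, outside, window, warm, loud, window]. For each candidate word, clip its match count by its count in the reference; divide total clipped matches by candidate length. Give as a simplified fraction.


Reference word counts: {'loud': 1, 'outside': 2, 'sleeps': 2, 'warm': 2}
Checking each candidate word (with clipping):
  'warm' -> in reference (ref count 2, used 1/2) -> match (matches: 1)
  'sleeps' -> in reference (ref count 2, used 1/2) -> match (matches: 2)
  'outside' -> in reference (ref count 2, used 1/2) -> match (matches: 3)
  'window' -> not in reference -> no match (matches: 3)
  'warm' -> in reference (ref count 2, used 2/2) -> match (matches: 4)
  'loud' -> in reference (ref count 1, used 1/1) -> match (matches: 5)
  'window' -> not in reference -> no match (matches: 5)
Clipped matches: 5, Candidate length: 7
Precision = 5/7

5/7


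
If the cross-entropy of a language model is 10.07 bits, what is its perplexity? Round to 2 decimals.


Perplexity formula: PP = 2^H
H = 10.07
PP = 2^10.07
Decompose: 2^10.07 = 2^10 * 2^0.07
2^10 = 1024, 2^0.07 ~ 1.0497167
PP ~ 1024 * 1.0497167 = 1074.9099008
Rounded to 2 decimals: 1074.91

1074.91


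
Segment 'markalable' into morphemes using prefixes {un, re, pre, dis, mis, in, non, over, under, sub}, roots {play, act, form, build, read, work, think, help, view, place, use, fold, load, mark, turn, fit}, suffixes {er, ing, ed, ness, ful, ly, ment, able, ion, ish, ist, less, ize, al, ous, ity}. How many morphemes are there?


Segmenting 'markalable' against the inventory:
  'mark' -> root (morpheme 1)
  'al' -> suffix (morpheme 2)
  'able' -> suffix (morpheme 3)
Total morphemes: 3

3


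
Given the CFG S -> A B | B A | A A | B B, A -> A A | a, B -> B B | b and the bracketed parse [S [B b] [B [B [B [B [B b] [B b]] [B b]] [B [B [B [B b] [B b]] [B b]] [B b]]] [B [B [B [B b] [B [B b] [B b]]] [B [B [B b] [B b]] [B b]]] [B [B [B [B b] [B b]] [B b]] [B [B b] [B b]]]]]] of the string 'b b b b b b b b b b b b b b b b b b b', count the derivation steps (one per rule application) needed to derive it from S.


Every bracketed nonterminal node [X ...] in the tree is produced by exactly one rule application.
Reading the tree off as a leftmost derivation:
  Step 1: S  =>  B B   (applied S -> B B)
  Step 2: B B  =>  b B   (applied B -> b)
  Step 3: b B  =>  b B B   (applied B -> B B)
  Step 4: b B B  =>  b B B B   (applied B -> B B)
  Step 5: b B B B  =>  b B B B B   (applied B -> B B)
  Step 6: b B B B B  =>  b B B B B B   (applied B -> B B)
  Step 7: b B B B B B  =>  b b B B B B   (applied B -> b)
  Step 8: b b B B B B  =>  b b b B B B   (applied B -> b)
  Step 9: b b b B B B  =>  b b b b B B   (applied B -> b)
  Step 10: b b b b B B  =>  b b b b B B B   (applied B -> B B)
  Step 11: b b b b B B B  =>  b b b b B B B B   (applied B -> B B)
  Step 12: b b b b B B B B  =>  b b b b B B B B B   (applied B -> B B)
  Step 13: b b b b B B B B B  =>  b b b b b B B B B   (applied B -> b)
  Step 14: b b b b b B B B B  =>  b b b b b b B B B   (applied B -> b)
  Step 15: b b b b b b B B B  =>  b b b b b b b B B   (applied B -> b)
  Step 16: b b b b b b b B B  =>  b b b b b b b b B   (applied B -> b)
  Step 17: b b b b b b b b B  =>  b b b b b b b b B B   (applied B -> B B)
  Step 18: b b b b b b b b B B  =>  b b b b b b b b B B B   (applied B -> B B)
  Step 19: b b b b b b b b B B B  =>  b b b b b b b b B B B B   (applied B -> B B)
  Step 20: b b b b b b b b B B B B  =>  b b b b b b b b b B B B   (applied B -> b)
  Step 21: b b b b b b b b b B B B  =>  b b b b b b b b b B B B B   (applied B -> B B)
  Step 22: b b b b b b b b b B B B B  =>  b b b b b b b b b b B B B   (applied B -> b)
  Step 23: b b b b b b b b b b B B B  =>  b b b b b b b b b b b B B   (applied B -> b)
  Step 24: b b b b b b b b b b b B B  =>  b b b b b b b b b b b B B B   (applied B -> B B)
  Step 25: b b b b b b b b b b b B B B  =>  b b b b b b b b b b b B B B B   (applied B -> B B)
  Step 26: b b b b b b b b b b b B B B B  =>  b b b b b b b b b b b b B B B   (applied B -> b)
  Step 27: b b b b b b b b b b b b B B B  =>  b b b b b b b b b b b b b B B   (applied B -> b)
  Step 28: b b b b b b b b b b b b b B B  =>  b b b b b b b b b b b b b b B   (applied B -> b)
  Step 29: b b b b b b b b b b b b b b B  =>  b b b b b b b b b b b b b b B B   (applied B -> B B)
  Step 30: b b b b b b b b b b b b b b B B  =>  b b b b b b b b b b b b b b B B B   (applied B -> B B)
  Step 31: b b b b b b b b b b b b b b B B B  =>  b b b b b b b b b b b b b b B B B B   (applied B -> B B)
  Step 32: b b b b b b b b b b b b b b B B B B  =>  b b b b b b b b b b b b b b b B B B   (applied B -> b)
  Step 33: b b b b b b b b b b b b b b b B B B  =>  b b b b b b b b b b b b b b b b B B   (applied B -> b)
  Step 34: b b b b b b b b b b b b b b b b B B  =>  b b b b b b b b b b b b b b b b b B   (applied B -> b)
  Step 35: b b b b b b b b b b b b b b b b b B  =>  b b b b b b b b b b b b b b b b b B B   (applied B -> B B)
  Step 36: b b b b b b b b b b b b b b b b b B B  =>  b b b b b b b b b b b b b b b b b b B   (applied B -> b)
  Step 37: b b b b b b b b b b b b b b b b b b B  =>  b b b b b b b b b b b b b b b b b b b   (applied B -> b)
Final yield: b b b b b b b b b b b b b b b b b b b
Total rewrite steps: 37

37
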